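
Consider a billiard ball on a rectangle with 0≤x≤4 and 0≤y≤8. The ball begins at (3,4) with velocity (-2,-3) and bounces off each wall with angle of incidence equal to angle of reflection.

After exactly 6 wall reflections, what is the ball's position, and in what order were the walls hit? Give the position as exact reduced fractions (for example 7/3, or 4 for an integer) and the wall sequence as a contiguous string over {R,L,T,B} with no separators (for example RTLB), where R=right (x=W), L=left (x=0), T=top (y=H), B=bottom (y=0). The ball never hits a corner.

1. t=4/3 → B at (1/3,0); v=(-2,3)
2. t=1/6 → L at (0,1/2); v=(2,3)
3. t=2 → R at (4,13/2); v=(-2,3)
4. t=1/2 → T at (3,8); v=(-2,-3)
5. t=3/2 → L at (0,7/2); v=(2,-3)
6. t=7/6 → B at (7/3,0); v=(2,3)

Final position: (7/3,0)
Wall sequence: BLRTLB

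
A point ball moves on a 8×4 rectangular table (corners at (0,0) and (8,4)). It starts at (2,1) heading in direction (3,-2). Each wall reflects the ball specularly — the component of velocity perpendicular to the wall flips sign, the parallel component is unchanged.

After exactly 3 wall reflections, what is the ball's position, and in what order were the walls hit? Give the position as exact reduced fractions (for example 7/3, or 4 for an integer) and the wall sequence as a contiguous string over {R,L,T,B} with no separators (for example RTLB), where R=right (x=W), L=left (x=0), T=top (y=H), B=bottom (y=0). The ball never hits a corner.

Final position: (13/2,4)
Wall sequence: BRT

1. t=1/2 → B at (7/2,0); v=(3,2)
2. t=3/2 → R at (8,3); v=(-3,2)
3. t=1/2 → T at (13/2,4); v=(-3,-2)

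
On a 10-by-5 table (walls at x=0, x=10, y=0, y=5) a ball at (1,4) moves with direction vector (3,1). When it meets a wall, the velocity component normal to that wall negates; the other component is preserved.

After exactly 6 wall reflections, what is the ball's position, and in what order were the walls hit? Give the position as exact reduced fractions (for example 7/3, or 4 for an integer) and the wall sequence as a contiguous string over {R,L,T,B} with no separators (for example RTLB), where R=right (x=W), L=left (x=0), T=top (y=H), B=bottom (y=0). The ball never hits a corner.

1. t=1 → T at (4,5); v=(3,-1)
2. t=2 → R at (10,3); v=(-3,-1)
3. t=3 → B at (1,0); v=(-3,1)
4. t=1/3 → L at (0,1/3); v=(3,1)
5. t=10/3 → R at (10,11/3); v=(-3,1)
6. t=4/3 → T at (6,5); v=(-3,-1)

Final position: (6,5)
Wall sequence: TRBLRT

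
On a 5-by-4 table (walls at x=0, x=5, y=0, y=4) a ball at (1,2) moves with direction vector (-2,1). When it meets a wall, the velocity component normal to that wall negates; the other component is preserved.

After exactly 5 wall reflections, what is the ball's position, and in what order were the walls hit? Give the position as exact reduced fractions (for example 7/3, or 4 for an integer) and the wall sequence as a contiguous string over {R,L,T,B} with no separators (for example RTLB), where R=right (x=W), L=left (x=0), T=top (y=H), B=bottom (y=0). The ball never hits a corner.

Final position: (1,0)
Wall sequence: LTRLB

1. t=1/2 → L at (0,5/2); v=(2,1)
2. t=3/2 → T at (3,4); v=(2,-1)
3. t=1 → R at (5,3); v=(-2,-1)
4. t=5/2 → L at (0,1/2); v=(2,-1)
5. t=1/2 → B at (1,0); v=(2,1)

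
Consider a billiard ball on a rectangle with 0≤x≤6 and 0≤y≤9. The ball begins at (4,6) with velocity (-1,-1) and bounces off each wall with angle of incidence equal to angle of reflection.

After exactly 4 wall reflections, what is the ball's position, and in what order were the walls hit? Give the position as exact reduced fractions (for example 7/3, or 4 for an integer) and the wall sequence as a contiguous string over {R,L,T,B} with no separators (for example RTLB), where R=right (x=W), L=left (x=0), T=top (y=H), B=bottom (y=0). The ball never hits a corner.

Final position: (1,9)
Wall sequence: LBRT

1. t=4 → L at (0,2); v=(1,-1)
2. t=2 → B at (2,0); v=(1,1)
3. t=4 → R at (6,4); v=(-1,1)
4. t=5 → T at (1,9); v=(-1,-1)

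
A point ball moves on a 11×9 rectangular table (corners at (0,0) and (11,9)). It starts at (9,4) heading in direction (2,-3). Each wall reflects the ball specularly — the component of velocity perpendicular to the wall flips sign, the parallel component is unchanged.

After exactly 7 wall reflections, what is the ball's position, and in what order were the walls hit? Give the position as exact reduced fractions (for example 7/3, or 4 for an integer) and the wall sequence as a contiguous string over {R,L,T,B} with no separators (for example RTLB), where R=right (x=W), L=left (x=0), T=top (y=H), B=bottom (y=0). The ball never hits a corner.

Final position: (11,4)
Wall sequence: RBTLBTR

1. t=1 → R at (11,1); v=(-2,-3)
2. t=1/3 → B at (31/3,0); v=(-2,3)
3. t=3 → T at (13/3,9); v=(-2,-3)
4. t=13/6 → L at (0,5/2); v=(2,-3)
5. t=5/6 → B at (5/3,0); v=(2,3)
6. t=3 → T at (23/3,9); v=(2,-3)
7. t=5/3 → R at (11,4); v=(-2,-3)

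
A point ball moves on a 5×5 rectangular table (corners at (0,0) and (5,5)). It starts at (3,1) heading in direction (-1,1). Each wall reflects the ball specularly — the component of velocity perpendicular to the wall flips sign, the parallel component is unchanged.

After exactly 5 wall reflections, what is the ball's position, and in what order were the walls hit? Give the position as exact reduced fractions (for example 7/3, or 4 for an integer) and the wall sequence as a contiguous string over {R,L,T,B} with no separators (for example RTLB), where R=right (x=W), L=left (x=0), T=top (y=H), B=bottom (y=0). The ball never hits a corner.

Final position: (0,4)
Wall sequence: LTRBL

1. t=3 → L at (0,4); v=(1,1)
2. t=1 → T at (1,5); v=(1,-1)
3. t=4 → R at (5,1); v=(-1,-1)
4. t=1 → B at (4,0); v=(-1,1)
5. t=4 → L at (0,4); v=(1,1)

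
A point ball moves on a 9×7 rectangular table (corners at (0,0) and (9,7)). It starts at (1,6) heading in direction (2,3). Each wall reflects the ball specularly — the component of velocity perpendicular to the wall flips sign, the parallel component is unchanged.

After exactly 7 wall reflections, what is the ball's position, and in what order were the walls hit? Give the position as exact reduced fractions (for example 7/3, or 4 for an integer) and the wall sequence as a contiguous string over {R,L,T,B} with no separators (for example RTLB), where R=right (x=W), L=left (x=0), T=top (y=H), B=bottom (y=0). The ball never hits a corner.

Final position: (7/3,7)
Wall sequence: TBRTBLT

1. t=1/3 → T at (5/3,7); v=(2,-3)
2. t=7/3 → B at (19/3,0); v=(2,3)
3. t=4/3 → R at (9,4); v=(-2,3)
4. t=1 → T at (7,7); v=(-2,-3)
5. t=7/3 → B at (7/3,0); v=(-2,3)
6. t=7/6 → L at (0,7/2); v=(2,3)
7. t=7/6 → T at (7/3,7); v=(2,-3)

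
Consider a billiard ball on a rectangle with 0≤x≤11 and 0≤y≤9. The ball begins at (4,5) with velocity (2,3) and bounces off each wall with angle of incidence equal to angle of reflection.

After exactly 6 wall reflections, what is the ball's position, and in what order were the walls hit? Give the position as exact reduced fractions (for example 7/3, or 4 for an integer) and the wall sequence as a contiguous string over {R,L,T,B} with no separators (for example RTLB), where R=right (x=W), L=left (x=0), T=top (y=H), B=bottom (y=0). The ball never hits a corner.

1. t=4/3 → T at (20/3,9); v=(2,-3)
2. t=13/6 → R at (11,5/2); v=(-2,-3)
3. t=5/6 → B at (28/3,0); v=(-2,3)
4. t=3 → T at (10/3,9); v=(-2,-3)
5. t=5/3 → L at (0,4); v=(2,-3)
6. t=4/3 → B at (8/3,0); v=(2,3)

Final position: (8/3,0)
Wall sequence: TRBTLB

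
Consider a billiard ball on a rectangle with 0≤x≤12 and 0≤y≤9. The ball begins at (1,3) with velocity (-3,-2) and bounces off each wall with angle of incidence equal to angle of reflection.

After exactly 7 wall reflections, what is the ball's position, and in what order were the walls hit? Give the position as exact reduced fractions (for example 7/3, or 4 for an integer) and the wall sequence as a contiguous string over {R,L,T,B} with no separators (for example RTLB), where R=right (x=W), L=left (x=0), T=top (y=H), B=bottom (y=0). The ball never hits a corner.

1. t=1/3 → L at (0,7/3); v=(3,-2)
2. t=7/6 → B at (7/2,0); v=(3,2)
3. t=17/6 → R at (12,17/3); v=(-3,2)
4. t=5/3 → T at (7,9); v=(-3,-2)
5. t=7/3 → L at (0,13/3); v=(3,-2)
6. t=13/6 → B at (13/2,0); v=(3,2)
7. t=11/6 → R at (12,11/3); v=(-3,2)

Final position: (12,11/3)
Wall sequence: LBRTLBR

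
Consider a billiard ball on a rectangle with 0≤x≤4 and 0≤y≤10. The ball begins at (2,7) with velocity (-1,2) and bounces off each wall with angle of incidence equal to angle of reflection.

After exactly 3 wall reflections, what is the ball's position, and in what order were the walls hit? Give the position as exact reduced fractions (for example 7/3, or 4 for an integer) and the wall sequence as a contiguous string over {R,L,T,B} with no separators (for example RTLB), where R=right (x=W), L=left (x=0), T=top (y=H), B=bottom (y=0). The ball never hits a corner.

1. t=3/2 → T at (1/2,10); v=(-1,-2)
2. t=1/2 → L at (0,9); v=(1,-2)
3. t=4 → R at (4,1); v=(-1,-2)

Final position: (4,1)
Wall sequence: TLR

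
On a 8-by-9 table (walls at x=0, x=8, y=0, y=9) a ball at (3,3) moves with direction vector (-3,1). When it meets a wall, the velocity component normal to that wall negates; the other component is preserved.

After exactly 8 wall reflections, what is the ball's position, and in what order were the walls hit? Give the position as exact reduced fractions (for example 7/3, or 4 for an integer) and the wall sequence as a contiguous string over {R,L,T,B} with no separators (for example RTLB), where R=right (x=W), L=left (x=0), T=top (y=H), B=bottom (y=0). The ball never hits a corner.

Final position: (6,0)
Wall sequence: LRTLRLRB

1. t=1 → L at (0,4); v=(3,1)
2. t=8/3 → R at (8,20/3); v=(-3,1)
3. t=7/3 → T at (1,9); v=(-3,-1)
4. t=1/3 → L at (0,26/3); v=(3,-1)
5. t=8/3 → R at (8,6); v=(-3,-1)
6. t=8/3 → L at (0,10/3); v=(3,-1)
7. t=8/3 → R at (8,2/3); v=(-3,-1)
8. t=2/3 → B at (6,0); v=(-3,1)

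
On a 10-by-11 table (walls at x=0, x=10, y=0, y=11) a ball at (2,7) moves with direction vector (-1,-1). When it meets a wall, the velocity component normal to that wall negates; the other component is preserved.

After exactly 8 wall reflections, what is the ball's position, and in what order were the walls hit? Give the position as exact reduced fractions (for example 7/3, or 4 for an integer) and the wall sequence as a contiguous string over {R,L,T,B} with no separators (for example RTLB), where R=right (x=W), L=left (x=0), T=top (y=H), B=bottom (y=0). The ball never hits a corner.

1. t=2 → L at (0,5); v=(1,-1)
2. t=5 → B at (5,0); v=(1,1)
3. t=5 → R at (10,5); v=(-1,1)
4. t=6 → T at (4,11); v=(-1,-1)
5. t=4 → L at (0,7); v=(1,-1)
6. t=7 → B at (7,0); v=(1,1)
7. t=3 → R at (10,3); v=(-1,1)
8. t=8 → T at (2,11); v=(-1,-1)

Final position: (2,11)
Wall sequence: LBRTLBRT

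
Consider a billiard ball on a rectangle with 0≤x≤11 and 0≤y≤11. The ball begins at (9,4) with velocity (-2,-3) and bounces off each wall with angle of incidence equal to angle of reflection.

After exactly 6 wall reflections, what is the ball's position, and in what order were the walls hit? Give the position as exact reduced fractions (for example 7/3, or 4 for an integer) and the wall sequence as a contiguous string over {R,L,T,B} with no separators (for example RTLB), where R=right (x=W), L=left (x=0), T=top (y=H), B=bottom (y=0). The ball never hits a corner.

1. t=4/3 → B at (19/3,0); v=(-2,3)
2. t=19/6 → L at (0,19/2); v=(2,3)
3. t=1/2 → T at (1,11); v=(2,-3)
4. t=11/3 → B at (25/3,0); v=(2,3)
5. t=4/3 → R at (11,4); v=(-2,3)
6. t=7/3 → T at (19/3,11); v=(-2,-3)

Final position: (19/3,11)
Wall sequence: BLTBRT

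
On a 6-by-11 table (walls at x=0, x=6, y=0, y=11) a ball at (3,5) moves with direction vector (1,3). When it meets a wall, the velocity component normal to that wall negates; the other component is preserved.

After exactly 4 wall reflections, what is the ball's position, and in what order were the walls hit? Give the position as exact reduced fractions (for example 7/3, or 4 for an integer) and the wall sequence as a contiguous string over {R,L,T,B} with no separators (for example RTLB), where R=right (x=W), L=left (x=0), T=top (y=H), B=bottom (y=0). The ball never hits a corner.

1. t=2 → T at (5,11); v=(1,-3)
2. t=1 → R at (6,8); v=(-1,-3)
3. t=8/3 → B at (10/3,0); v=(-1,3)
4. t=10/3 → L at (0,10); v=(1,3)

Final position: (0,10)
Wall sequence: TRBL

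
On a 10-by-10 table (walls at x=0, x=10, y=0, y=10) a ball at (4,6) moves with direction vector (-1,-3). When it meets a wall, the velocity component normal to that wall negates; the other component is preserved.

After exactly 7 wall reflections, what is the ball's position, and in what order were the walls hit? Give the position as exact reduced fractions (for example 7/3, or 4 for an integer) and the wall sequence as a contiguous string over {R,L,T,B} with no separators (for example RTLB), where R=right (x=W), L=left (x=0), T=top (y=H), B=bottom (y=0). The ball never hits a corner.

Final position: (26/3,0)
Wall sequence: BLTBTRB

1. t=2 → B at (2,0); v=(-1,3)
2. t=2 → L at (0,6); v=(1,3)
3. t=4/3 → T at (4/3,10); v=(1,-3)
4. t=10/3 → B at (14/3,0); v=(1,3)
5. t=10/3 → T at (8,10); v=(1,-3)
6. t=2 → R at (10,4); v=(-1,-3)
7. t=4/3 → B at (26/3,0); v=(-1,3)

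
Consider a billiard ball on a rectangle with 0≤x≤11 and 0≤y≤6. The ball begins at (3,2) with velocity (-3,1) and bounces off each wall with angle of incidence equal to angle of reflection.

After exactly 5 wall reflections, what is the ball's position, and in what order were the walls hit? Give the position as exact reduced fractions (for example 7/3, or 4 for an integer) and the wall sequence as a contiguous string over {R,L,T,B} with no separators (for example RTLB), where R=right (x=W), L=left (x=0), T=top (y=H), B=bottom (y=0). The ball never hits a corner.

1. t=1 → L at (0,3); v=(3,1)
2. t=3 → T at (9,6); v=(3,-1)
3. t=2/3 → R at (11,16/3); v=(-3,-1)
4. t=11/3 → L at (0,5/3); v=(3,-1)
5. t=5/3 → B at (5,0); v=(3,1)

Final position: (5,0)
Wall sequence: LTRLB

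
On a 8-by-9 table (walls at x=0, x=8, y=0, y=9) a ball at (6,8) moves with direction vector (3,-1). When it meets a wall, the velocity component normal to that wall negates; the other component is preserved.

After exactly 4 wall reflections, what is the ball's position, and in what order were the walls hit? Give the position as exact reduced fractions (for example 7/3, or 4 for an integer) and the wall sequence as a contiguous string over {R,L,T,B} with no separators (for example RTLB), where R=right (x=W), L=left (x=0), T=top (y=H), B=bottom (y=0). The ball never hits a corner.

Final position: (2,0)
Wall sequence: RLRB

1. t=2/3 → R at (8,22/3); v=(-3,-1)
2. t=8/3 → L at (0,14/3); v=(3,-1)
3. t=8/3 → R at (8,2); v=(-3,-1)
4. t=2 → B at (2,0); v=(-3,1)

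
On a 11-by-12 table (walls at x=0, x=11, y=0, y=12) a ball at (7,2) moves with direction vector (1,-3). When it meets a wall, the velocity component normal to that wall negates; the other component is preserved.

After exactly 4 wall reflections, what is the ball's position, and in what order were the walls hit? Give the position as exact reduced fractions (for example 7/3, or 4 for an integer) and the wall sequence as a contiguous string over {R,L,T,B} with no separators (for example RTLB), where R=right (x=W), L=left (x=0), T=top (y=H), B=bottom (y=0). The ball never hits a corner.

Final position: (19/3,0)
Wall sequence: BRTB

1. t=2/3 → B at (23/3,0); v=(1,3)
2. t=10/3 → R at (11,10); v=(-1,3)
3. t=2/3 → T at (31/3,12); v=(-1,-3)
4. t=4 → B at (19/3,0); v=(-1,3)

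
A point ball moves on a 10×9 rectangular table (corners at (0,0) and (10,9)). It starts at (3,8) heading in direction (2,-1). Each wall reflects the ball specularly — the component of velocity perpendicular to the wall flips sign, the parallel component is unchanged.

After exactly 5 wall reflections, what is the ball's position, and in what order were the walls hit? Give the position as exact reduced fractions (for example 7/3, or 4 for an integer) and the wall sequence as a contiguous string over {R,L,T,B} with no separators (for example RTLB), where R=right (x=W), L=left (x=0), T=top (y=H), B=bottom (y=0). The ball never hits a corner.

1. t=7/2 → R at (10,9/2); v=(-2,-1)
2. t=9/2 → B at (1,0); v=(-2,1)
3. t=1/2 → L at (0,1/2); v=(2,1)
4. t=5 → R at (10,11/2); v=(-2,1)
5. t=7/2 → T at (3,9); v=(-2,-1)

Final position: (3,9)
Wall sequence: RBLRT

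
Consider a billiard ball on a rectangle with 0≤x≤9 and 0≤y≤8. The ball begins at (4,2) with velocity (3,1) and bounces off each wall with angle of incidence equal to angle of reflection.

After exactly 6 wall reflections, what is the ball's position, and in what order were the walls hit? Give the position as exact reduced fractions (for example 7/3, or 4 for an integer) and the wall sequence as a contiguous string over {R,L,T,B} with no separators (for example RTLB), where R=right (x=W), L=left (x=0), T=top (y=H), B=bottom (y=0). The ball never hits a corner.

Final position: (9,1/3)
Wall sequence: RLTRLR

1. t=5/3 → R at (9,11/3); v=(-3,1)
2. t=3 → L at (0,20/3); v=(3,1)
3. t=4/3 → T at (4,8); v=(3,-1)
4. t=5/3 → R at (9,19/3); v=(-3,-1)
5. t=3 → L at (0,10/3); v=(3,-1)
6. t=3 → R at (9,1/3); v=(-3,-1)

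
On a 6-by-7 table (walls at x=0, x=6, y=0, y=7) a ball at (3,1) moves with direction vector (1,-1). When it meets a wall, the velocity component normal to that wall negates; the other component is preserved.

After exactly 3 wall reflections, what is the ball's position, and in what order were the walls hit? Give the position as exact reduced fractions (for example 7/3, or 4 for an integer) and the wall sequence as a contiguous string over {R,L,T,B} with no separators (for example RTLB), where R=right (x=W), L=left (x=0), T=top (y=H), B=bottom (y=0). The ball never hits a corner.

Final position: (1,7)
Wall sequence: BRT

1. t=1 → B at (4,0); v=(1,1)
2. t=2 → R at (6,2); v=(-1,1)
3. t=5 → T at (1,7); v=(-1,-1)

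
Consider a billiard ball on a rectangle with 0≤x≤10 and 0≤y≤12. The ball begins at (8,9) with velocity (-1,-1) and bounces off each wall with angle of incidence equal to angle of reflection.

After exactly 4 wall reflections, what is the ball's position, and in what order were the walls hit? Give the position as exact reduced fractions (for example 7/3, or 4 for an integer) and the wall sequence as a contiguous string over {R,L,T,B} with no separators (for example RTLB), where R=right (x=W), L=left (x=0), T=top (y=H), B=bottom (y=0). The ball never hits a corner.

1. t=8 → L at (0,1); v=(1,-1)
2. t=1 → B at (1,0); v=(1,1)
3. t=9 → R at (10,9); v=(-1,1)
4. t=3 → T at (7,12); v=(-1,-1)

Final position: (7,12)
Wall sequence: LBRT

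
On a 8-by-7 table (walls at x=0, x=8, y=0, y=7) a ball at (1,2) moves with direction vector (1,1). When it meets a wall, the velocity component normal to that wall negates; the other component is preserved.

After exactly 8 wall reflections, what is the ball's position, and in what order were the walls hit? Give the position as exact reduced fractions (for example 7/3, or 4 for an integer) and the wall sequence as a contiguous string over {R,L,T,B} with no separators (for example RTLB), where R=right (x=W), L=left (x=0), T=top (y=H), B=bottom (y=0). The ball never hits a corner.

Final position: (0,5)
Wall sequence: TRBLTRBL

1. t=5 → T at (6,7); v=(1,-1)
2. t=2 → R at (8,5); v=(-1,-1)
3. t=5 → B at (3,0); v=(-1,1)
4. t=3 → L at (0,3); v=(1,1)
5. t=4 → T at (4,7); v=(1,-1)
6. t=4 → R at (8,3); v=(-1,-1)
7. t=3 → B at (5,0); v=(-1,1)
8. t=5 → L at (0,5); v=(1,1)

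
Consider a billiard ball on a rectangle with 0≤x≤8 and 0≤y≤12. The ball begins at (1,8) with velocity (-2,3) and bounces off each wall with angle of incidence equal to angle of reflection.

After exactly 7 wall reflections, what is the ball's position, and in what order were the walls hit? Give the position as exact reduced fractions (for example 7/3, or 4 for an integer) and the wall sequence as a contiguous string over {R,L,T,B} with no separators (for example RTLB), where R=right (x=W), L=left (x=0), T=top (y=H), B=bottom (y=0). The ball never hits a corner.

Final position: (8,5/2)
Wall sequence: LTRBLTR

1. t=1/2 → L at (0,19/2); v=(2,3)
2. t=5/6 → T at (5/3,12); v=(2,-3)
3. t=19/6 → R at (8,5/2); v=(-2,-3)
4. t=5/6 → B at (19/3,0); v=(-2,3)
5. t=19/6 → L at (0,19/2); v=(2,3)
6. t=5/6 → T at (5/3,12); v=(2,-3)
7. t=19/6 → R at (8,5/2); v=(-2,-3)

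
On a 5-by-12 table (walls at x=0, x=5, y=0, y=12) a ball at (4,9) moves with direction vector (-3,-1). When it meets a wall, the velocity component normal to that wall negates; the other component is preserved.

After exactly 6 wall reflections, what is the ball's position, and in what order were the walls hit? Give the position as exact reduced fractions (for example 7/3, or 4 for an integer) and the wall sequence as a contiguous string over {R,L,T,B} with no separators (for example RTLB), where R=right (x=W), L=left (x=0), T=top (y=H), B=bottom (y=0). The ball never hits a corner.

1. t=4/3 → L at (0,23/3); v=(3,-1)
2. t=5/3 → R at (5,6); v=(-3,-1)
3. t=5/3 → L at (0,13/3); v=(3,-1)
4. t=5/3 → R at (5,8/3); v=(-3,-1)
5. t=5/3 → L at (0,1); v=(3,-1)
6. t=1 → B at (3,0); v=(3,1)

Final position: (3,0)
Wall sequence: LRLRLB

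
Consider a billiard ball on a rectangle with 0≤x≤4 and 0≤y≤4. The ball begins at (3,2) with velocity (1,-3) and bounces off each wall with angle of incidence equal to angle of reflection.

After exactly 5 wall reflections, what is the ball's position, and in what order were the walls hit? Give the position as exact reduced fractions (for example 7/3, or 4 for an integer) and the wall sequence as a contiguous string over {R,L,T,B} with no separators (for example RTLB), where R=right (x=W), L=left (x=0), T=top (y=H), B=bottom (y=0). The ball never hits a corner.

Final position: (1/3,4)
Wall sequence: BRTBT

1. t=2/3 → B at (11/3,0); v=(1,3)
2. t=1/3 → R at (4,1); v=(-1,3)
3. t=1 → T at (3,4); v=(-1,-3)
4. t=4/3 → B at (5/3,0); v=(-1,3)
5. t=4/3 → T at (1/3,4); v=(-1,-3)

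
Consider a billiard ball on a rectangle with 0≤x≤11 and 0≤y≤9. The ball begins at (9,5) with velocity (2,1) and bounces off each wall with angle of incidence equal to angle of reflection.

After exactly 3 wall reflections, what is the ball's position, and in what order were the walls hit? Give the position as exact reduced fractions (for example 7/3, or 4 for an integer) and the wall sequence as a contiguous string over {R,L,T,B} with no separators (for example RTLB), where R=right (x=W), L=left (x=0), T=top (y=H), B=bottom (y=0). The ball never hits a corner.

Final position: (0,13/2)
Wall sequence: RTL

1. t=1 → R at (11,6); v=(-2,1)
2. t=3 → T at (5,9); v=(-2,-1)
3. t=5/2 → L at (0,13/2); v=(2,-1)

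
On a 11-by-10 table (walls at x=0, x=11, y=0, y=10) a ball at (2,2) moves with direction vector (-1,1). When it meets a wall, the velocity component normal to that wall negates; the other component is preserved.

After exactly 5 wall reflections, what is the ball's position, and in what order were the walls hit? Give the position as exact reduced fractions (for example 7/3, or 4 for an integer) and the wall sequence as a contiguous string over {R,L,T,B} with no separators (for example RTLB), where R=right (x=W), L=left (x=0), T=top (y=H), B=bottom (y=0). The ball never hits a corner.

Final position: (0,6)
Wall sequence: LTRBL

1. t=2 → L at (0,4); v=(1,1)
2. t=6 → T at (6,10); v=(1,-1)
3. t=5 → R at (11,5); v=(-1,-1)
4. t=5 → B at (6,0); v=(-1,1)
5. t=6 → L at (0,6); v=(1,1)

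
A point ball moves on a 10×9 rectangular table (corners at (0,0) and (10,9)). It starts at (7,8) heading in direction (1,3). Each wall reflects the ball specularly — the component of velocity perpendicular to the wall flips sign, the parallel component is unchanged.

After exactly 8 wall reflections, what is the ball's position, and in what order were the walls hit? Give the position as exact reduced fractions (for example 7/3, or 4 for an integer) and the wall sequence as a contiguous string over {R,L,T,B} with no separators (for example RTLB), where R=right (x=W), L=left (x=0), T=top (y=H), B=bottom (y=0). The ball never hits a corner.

1. t=1/3 → T at (22/3,9); v=(1,-3)
2. t=8/3 → R at (10,1); v=(-1,-3)
3. t=1/3 → B at (29/3,0); v=(-1,3)
4. t=3 → T at (20/3,9); v=(-1,-3)
5. t=3 → B at (11/3,0); v=(-1,3)
6. t=3 → T at (2/3,9); v=(-1,-3)
7. t=2/3 → L at (0,7); v=(1,-3)
8. t=7/3 → B at (7/3,0); v=(1,3)

Final position: (7/3,0)
Wall sequence: TRBTBTLB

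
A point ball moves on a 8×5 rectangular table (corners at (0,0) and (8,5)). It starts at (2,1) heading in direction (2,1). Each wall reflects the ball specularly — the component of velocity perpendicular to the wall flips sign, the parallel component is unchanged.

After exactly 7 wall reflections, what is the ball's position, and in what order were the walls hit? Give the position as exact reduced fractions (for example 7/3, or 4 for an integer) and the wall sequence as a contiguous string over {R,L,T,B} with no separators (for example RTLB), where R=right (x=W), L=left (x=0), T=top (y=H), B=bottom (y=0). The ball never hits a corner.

Final position: (0,4)
Wall sequence: RTLBRTL

1. t=3 → R at (8,4); v=(-2,1)
2. t=1 → T at (6,5); v=(-2,-1)
3. t=3 → L at (0,2); v=(2,-1)
4. t=2 → B at (4,0); v=(2,1)
5. t=2 → R at (8,2); v=(-2,1)
6. t=3 → T at (2,5); v=(-2,-1)
7. t=1 → L at (0,4); v=(2,-1)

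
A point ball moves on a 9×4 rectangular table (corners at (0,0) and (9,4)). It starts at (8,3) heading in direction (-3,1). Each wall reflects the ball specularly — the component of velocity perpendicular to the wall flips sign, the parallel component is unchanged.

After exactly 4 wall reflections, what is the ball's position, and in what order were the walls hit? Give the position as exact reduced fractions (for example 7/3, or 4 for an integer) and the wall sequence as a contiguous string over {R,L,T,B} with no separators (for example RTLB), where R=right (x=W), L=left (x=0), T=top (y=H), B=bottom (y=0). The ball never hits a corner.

1. t=1 → T at (5,4); v=(-3,-1)
2. t=5/3 → L at (0,7/3); v=(3,-1)
3. t=7/3 → B at (7,0); v=(3,1)
4. t=2/3 → R at (9,2/3); v=(-3,1)

Final position: (9,2/3)
Wall sequence: TLBR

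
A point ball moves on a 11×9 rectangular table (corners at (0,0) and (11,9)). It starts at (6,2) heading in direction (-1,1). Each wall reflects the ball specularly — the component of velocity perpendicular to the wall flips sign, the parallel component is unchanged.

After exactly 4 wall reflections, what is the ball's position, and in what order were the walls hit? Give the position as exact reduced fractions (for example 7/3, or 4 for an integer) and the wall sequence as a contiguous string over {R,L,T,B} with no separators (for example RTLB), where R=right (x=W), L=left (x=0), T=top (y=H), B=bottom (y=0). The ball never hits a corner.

Final position: (11,1)
Wall sequence: LTBR

1. t=6 → L at (0,8); v=(1,1)
2. t=1 → T at (1,9); v=(1,-1)
3. t=9 → B at (10,0); v=(1,1)
4. t=1 → R at (11,1); v=(-1,1)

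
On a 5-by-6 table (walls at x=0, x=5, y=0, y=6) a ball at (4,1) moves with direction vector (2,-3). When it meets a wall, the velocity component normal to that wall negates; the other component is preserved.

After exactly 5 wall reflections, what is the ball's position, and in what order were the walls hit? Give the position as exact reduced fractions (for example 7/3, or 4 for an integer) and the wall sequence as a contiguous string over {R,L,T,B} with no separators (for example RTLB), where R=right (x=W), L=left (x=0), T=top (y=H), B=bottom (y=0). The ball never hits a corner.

1. t=1/3 → B at (14/3,0); v=(2,3)
2. t=1/6 → R at (5,1/2); v=(-2,3)
3. t=11/6 → T at (4/3,6); v=(-2,-3)
4. t=2/3 → L at (0,4); v=(2,-3)
5. t=4/3 → B at (8/3,0); v=(2,3)

Final position: (8/3,0)
Wall sequence: BRTLB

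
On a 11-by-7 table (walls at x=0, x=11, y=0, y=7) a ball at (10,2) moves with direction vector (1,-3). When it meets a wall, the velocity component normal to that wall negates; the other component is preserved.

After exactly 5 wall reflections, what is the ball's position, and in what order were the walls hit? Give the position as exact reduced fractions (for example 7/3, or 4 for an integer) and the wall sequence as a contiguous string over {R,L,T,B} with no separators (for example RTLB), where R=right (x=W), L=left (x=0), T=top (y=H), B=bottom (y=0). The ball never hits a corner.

1. t=2/3 → B at (32/3,0); v=(1,3)
2. t=1/3 → R at (11,1); v=(-1,3)
3. t=2 → T at (9,7); v=(-1,-3)
4. t=7/3 → B at (20/3,0); v=(-1,3)
5. t=7/3 → T at (13/3,7); v=(-1,-3)

Final position: (13/3,7)
Wall sequence: BRTBT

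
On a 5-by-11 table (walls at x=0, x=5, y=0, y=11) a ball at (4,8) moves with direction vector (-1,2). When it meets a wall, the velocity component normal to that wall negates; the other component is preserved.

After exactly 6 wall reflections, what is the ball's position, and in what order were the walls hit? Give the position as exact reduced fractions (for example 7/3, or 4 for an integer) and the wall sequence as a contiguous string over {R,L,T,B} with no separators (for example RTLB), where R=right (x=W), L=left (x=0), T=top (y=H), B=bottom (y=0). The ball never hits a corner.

1. t=3/2 → T at (5/2,11); v=(-1,-2)
2. t=5/2 → L at (0,6); v=(1,-2)
3. t=3 → B at (3,0); v=(1,2)
4. t=2 → R at (5,4); v=(-1,2)
5. t=7/2 → T at (3/2,11); v=(-1,-2)
6. t=3/2 → L at (0,8); v=(1,-2)

Final position: (0,8)
Wall sequence: TLBRTL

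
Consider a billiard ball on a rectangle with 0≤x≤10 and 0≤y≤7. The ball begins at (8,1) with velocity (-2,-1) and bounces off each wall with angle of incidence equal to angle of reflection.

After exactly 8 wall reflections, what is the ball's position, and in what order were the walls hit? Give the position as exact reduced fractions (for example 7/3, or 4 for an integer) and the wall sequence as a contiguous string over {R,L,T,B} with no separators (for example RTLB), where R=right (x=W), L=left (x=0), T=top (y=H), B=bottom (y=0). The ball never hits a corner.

1. t=1 → B at (6,0); v=(-2,1)
2. t=3 → L at (0,3); v=(2,1)
3. t=4 → T at (8,7); v=(2,-1)
4. t=1 → R at (10,6); v=(-2,-1)
5. t=5 → L at (0,1); v=(2,-1)
6. t=1 → B at (2,0); v=(2,1)
7. t=4 → R at (10,4); v=(-2,1)
8. t=3 → T at (4,7); v=(-2,-1)

Final position: (4,7)
Wall sequence: BLTRLBRT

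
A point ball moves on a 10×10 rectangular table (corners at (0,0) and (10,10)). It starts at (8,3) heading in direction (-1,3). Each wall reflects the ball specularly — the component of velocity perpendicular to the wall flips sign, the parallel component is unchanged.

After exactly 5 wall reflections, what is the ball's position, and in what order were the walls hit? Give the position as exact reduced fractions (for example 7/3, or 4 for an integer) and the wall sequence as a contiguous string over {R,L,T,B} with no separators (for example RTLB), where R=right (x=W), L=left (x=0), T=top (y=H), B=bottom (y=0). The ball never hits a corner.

1. t=7/3 → T at (17/3,10); v=(-1,-3)
2. t=10/3 → B at (7/3,0); v=(-1,3)
3. t=7/3 → L at (0,7); v=(1,3)
4. t=1 → T at (1,10); v=(1,-3)
5. t=10/3 → B at (13/3,0); v=(1,3)

Final position: (13/3,0)
Wall sequence: TBLTB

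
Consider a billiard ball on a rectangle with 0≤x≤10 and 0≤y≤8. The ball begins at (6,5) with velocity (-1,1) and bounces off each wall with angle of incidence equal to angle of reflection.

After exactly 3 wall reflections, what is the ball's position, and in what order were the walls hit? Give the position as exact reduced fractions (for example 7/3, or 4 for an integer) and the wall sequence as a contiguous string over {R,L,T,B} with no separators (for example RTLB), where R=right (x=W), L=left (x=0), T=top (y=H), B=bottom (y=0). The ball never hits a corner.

Final position: (5,0)
Wall sequence: TLB

1. t=3 → T at (3,8); v=(-1,-1)
2. t=3 → L at (0,5); v=(1,-1)
3. t=5 → B at (5,0); v=(1,1)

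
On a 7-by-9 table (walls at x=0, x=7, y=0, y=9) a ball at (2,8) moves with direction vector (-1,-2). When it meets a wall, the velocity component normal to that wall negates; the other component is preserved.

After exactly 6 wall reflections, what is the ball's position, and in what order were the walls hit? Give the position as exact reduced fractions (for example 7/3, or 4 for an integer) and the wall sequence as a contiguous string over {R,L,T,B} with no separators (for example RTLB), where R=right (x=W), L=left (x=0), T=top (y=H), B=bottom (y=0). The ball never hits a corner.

Final position: (0,6)
Wall sequence: LBTRBL

1. t=2 → L at (0,4); v=(1,-2)
2. t=2 → B at (2,0); v=(1,2)
3. t=9/2 → T at (13/2,9); v=(1,-2)
4. t=1/2 → R at (7,8); v=(-1,-2)
5. t=4 → B at (3,0); v=(-1,2)
6. t=3 → L at (0,6); v=(1,2)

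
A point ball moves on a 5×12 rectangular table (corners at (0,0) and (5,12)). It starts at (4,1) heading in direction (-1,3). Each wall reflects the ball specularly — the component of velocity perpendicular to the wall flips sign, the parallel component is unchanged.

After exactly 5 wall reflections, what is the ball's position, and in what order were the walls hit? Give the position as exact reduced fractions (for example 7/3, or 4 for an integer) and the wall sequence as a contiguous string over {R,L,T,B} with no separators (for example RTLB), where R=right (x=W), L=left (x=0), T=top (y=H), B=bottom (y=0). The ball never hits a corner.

1. t=11/3 → T at (1/3,12); v=(-1,-3)
2. t=1/3 → L at (0,11); v=(1,-3)
3. t=11/3 → B at (11/3,0); v=(1,3)
4. t=4/3 → R at (5,4); v=(-1,3)
5. t=8/3 → T at (7/3,12); v=(-1,-3)

Final position: (7/3,12)
Wall sequence: TLBRT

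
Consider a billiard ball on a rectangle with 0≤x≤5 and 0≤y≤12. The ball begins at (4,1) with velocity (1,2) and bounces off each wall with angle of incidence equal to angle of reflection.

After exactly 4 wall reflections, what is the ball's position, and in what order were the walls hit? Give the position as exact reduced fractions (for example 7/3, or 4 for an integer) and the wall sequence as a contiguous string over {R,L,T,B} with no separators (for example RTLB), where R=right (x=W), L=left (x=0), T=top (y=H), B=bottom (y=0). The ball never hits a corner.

1. t=1 → R at (5,3); v=(-1,2)
2. t=9/2 → T at (1/2,12); v=(-1,-2)
3. t=1/2 → L at (0,11); v=(1,-2)
4. t=5 → R at (5,1); v=(-1,-2)

Final position: (5,1)
Wall sequence: RTLR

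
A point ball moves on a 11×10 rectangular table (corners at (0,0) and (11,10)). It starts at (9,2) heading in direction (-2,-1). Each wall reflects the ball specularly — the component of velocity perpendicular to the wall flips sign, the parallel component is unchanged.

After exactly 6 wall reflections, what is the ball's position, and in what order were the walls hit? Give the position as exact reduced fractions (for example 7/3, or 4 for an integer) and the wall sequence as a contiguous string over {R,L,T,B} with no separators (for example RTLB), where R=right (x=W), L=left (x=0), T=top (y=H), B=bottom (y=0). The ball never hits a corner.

Final position: (11,1)
Wall sequence: BLRTLR

1. t=2 → B at (5,0); v=(-2,1)
2. t=5/2 → L at (0,5/2); v=(2,1)
3. t=11/2 → R at (11,8); v=(-2,1)
4. t=2 → T at (7,10); v=(-2,-1)
5. t=7/2 → L at (0,13/2); v=(2,-1)
6. t=11/2 → R at (11,1); v=(-2,-1)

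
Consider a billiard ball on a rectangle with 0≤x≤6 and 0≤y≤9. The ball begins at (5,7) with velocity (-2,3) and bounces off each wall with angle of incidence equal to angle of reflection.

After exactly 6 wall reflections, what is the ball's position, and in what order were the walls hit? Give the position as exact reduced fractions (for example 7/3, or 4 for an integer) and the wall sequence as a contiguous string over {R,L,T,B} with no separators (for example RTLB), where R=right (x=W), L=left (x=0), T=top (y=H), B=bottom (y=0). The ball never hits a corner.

Final position: (0,7/2)
Wall sequence: TLBRTL

1. t=2/3 → T at (11/3,9); v=(-2,-3)
2. t=11/6 → L at (0,7/2); v=(2,-3)
3. t=7/6 → B at (7/3,0); v=(2,3)
4. t=11/6 → R at (6,11/2); v=(-2,3)
5. t=7/6 → T at (11/3,9); v=(-2,-3)
6. t=11/6 → L at (0,7/2); v=(2,-3)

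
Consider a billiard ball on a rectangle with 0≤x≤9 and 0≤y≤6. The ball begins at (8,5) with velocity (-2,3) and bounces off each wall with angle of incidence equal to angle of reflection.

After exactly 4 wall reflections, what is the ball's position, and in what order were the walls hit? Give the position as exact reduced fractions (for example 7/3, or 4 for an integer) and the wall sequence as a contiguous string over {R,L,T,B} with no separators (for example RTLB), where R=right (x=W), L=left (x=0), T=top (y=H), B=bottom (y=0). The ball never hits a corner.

1. t=1/3 → T at (22/3,6); v=(-2,-3)
2. t=2 → B at (10/3,0); v=(-2,3)
3. t=5/3 → L at (0,5); v=(2,3)
4. t=1/3 → T at (2/3,6); v=(2,-3)

Final position: (2/3,6)
Wall sequence: TBLT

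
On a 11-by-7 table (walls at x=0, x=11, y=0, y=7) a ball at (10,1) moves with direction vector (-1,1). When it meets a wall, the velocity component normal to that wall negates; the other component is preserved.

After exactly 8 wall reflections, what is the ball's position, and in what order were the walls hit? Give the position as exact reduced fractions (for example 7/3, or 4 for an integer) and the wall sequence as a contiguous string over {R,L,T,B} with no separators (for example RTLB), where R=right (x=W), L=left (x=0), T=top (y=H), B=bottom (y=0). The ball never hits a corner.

1. t=6 → T at (4,7); v=(-1,-1)
2. t=4 → L at (0,3); v=(1,-1)
3. t=3 → B at (3,0); v=(1,1)
4. t=7 → T at (10,7); v=(1,-1)
5. t=1 → R at (11,6); v=(-1,-1)
6. t=6 → B at (5,0); v=(-1,1)
7. t=5 → L at (0,5); v=(1,1)
8. t=2 → T at (2,7); v=(1,-1)

Final position: (2,7)
Wall sequence: TLBTRBLT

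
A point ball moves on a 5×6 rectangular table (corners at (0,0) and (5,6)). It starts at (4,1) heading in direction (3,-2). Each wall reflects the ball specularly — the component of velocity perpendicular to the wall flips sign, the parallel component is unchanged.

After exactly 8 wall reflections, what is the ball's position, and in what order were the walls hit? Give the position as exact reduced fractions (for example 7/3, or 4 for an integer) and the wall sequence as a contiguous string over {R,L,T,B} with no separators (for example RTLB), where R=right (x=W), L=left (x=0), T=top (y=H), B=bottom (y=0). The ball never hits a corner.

1. t=1/3 → R at (5,1/3); v=(-3,-2)
2. t=1/6 → B at (9/2,0); v=(-3,2)
3. t=3/2 → L at (0,3); v=(3,2)
4. t=3/2 → T at (9/2,6); v=(3,-2)
5. t=1/6 → R at (5,17/3); v=(-3,-2)
6. t=5/3 → L at (0,7/3); v=(3,-2)
7. t=7/6 → B at (7/2,0); v=(3,2)
8. t=1/2 → R at (5,1); v=(-3,2)

Final position: (5,1)
Wall sequence: RBLTRLBR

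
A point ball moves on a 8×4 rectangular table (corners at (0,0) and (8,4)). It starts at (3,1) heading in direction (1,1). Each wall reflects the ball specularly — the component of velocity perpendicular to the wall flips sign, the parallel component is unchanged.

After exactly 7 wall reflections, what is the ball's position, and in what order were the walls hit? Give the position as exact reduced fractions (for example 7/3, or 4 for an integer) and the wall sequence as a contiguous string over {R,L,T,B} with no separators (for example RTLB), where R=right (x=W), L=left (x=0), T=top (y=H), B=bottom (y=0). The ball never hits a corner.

1. t=3 → T at (6,4); v=(1,-1)
2. t=2 → R at (8,2); v=(-1,-1)
3. t=2 → B at (6,0); v=(-1,1)
4. t=4 → T at (2,4); v=(-1,-1)
5. t=2 → L at (0,2); v=(1,-1)
6. t=2 → B at (2,0); v=(1,1)
7. t=4 → T at (6,4); v=(1,-1)

Final position: (6,4)
Wall sequence: TRBTLBT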